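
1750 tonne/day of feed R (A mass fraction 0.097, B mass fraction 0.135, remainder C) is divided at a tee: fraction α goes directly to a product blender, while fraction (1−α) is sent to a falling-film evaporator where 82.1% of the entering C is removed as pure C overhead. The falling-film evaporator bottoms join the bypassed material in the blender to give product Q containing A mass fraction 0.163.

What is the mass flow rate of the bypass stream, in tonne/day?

626.2 tonne/day

All 1750×0.097 = 169.75 tonne/day of A reaches Q, so Q = 169.75/0.163 = 1041.4 tonne/day and vapour = 708.59 tonne/day.
The evaporator receives (1−α)·1750 of feed at 0.768 C and removes 0.821 of that C:
0.821×0.768×(1−α)×1750 = 708.59
(1−α) = 708.59/1103.4 = 0.6422;  α = 0.3578.
Bypass flow = 0.3578×1750 = 626.2 tonne/day.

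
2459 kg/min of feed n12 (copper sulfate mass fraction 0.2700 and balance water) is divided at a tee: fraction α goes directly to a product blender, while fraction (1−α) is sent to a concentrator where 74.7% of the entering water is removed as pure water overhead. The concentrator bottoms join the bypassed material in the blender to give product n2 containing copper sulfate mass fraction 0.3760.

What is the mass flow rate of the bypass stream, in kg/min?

All 2459×0.270 = 663.93 kg/min of copper sulfate reaches n2, so n2 = 663.93/0.376 = 1765.8 kg/min and vapour = 693.23 kg/min.
The evaporator receives (1−α)·2459 of feed at 0.730 water and removes 0.747 of that water:
0.747×0.730×(1−α)×2459 = 693.23
(1−α) = 693.23/1340.9 = 0.5170;  α = 0.4830.
Bypass flow = 0.4830×2459 = 1187.7 kg/min.

1188 kg/min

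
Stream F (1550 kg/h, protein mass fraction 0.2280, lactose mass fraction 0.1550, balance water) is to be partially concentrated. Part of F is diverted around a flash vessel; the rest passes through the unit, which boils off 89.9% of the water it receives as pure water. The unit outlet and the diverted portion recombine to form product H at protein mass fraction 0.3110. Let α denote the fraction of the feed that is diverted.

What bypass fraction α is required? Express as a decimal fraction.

0.519

All 1550×0.228 = 353.4 kg/h of protein reaches H, so H = 353.4/0.311 = 1136.3 kg/h and vapour = 413.67 kg/h.
The evaporator receives (1−α)·1550 of feed at 0.617 water and removes 0.899 of that water:
0.899×0.617×(1−α)×1550 = 413.67
(1−α) = 413.67/859.76 = 0.4811;  α = 0.5189.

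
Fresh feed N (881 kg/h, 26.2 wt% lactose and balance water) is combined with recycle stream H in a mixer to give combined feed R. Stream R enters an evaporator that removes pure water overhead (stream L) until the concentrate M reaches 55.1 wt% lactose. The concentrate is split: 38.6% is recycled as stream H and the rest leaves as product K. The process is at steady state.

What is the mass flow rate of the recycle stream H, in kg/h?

263.4 kg/h

Overall lactose balance (none leaves overhead): lactose in fresh feed = lactose in product, i.e. 881×0.262 = (1−0.386)·M·0.551.
M = 230.82/(0.551×0.614) = 682.27 kg/h.
Recycle H = 0.386×682.27 = 263.36 kg/h.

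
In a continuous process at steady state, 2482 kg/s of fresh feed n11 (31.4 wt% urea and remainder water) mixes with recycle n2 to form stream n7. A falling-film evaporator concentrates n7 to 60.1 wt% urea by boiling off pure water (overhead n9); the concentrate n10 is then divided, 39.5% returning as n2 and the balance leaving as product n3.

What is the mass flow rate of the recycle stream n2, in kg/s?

846.6 kg/s

Overall urea balance (none leaves overhead): urea in fresh feed = urea in product, i.e. 2482×0.314 = (1−0.395)·n10·0.601.
n10 = 779.35/(0.601×0.605) = 2143.4 kg/s.
Recycle n2 = 0.395×2143.4 = 846.64 kg/s.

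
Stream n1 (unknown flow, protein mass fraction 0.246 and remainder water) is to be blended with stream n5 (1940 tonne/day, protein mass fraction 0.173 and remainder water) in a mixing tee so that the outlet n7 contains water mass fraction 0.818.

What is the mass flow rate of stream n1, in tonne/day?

Let n1 be the unknown flow. Total out = 1940 + n1.
water balance: 1604.4 + 0.754·n1 = 0.818·(1940 + n1)
(0.754 − 0.818)·n1 = 0.818×1940 − 1604.4 = -17.46
n1 = -17.46 / -0.064 = 272.81 tonne/day

272.8 tonne/day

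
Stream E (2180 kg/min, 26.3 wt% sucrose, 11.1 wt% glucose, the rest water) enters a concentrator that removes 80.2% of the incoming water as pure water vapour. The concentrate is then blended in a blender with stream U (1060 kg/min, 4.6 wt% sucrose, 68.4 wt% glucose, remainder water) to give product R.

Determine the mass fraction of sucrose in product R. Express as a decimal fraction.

0.290

Vapour removed = 0.802×0.626×2180 = 1094.5 kg/min; concentrate = 1085.5 kg/min.
sucrose reaching the mixer = 573.34 (from concentrate) + 1060×0.046 = 622.1 kg/min.
Product flow = 1085.5 + 1060 = 2145.5 kg/min; sucrose fraction = 0.290.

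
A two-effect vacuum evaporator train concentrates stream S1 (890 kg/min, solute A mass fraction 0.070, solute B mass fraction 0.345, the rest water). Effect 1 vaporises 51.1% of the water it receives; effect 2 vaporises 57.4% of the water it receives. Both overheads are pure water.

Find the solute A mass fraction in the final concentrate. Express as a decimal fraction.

0.130

water in feed = 890×0.585 = 520.65 kg/min.
After stage 1: water left = (1−0.511)×520.65 = 254.6; stream total = 623.95 kg/min.
After stage 2: water left = (1−0.574)×254.6 = 108.46; final concentrate = 477.81 kg/min.
solute A fraction = 62.3/477.81 = 0.130.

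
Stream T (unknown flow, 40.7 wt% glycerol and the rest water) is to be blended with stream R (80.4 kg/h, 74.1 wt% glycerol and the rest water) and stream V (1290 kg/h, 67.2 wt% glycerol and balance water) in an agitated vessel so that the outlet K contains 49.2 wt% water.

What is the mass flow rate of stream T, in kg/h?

Let T be the unknown flow. Total out = 1370.4 + T.
water balance: 443.94 + 0.593·T = 0.492·(1370.4 + T)
(0.593 − 0.492)·T = 0.492×1370.4 − 443.94 = 230.29
T = 230.29 / 0.101 = 2280.1 kg/h

2280 kg/h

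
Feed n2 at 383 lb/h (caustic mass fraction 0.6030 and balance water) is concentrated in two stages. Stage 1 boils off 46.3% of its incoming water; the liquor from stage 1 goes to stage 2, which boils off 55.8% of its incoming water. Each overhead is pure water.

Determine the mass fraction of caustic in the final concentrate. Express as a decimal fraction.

0.8649

water in feed = 383×0.397 = 152.05 lb/h.
After stage 1: water left = (1−0.463)×152.05 = 81.651; stream total = 312.6 lb/h.
After stage 2: water left = (1−0.558)×81.651 = 36.09; final concentrate = 267.04 lb/h.
caustic fraction = 230.95/267.04 = 0.8649.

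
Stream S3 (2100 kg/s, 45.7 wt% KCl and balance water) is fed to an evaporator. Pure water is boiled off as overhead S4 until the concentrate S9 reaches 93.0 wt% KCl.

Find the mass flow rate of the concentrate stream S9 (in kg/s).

1032 kg/s

KCl is conserved: 2100×0.457 = 959.7 kg/s all reports to the concentrate.
Concentrate = 959.7/(target fraction) = 1031.9 kg/s.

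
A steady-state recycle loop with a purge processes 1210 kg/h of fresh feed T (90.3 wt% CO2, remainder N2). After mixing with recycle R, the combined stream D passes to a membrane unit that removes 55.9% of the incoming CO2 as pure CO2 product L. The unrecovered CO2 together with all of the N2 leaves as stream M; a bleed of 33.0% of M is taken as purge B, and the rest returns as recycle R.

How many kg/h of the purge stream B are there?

343.1 kg/h

N2 enters only via T and leaves only via the purge: 1210×0.097 = 0.330×(N2 in M), and the membrane unit passes all N2, so N2 in D = N2 in M = 355.67 kg/h.
CO2 in D: m_A = 1210×0.903 + (1−0.330)·(1−0.559)·m_A, so m_A = 1092.6/0.7045 = 1550.9 kg/h.
M = (1−0.559)×1550.9 + 355.67 = 1039.6 kg/h.
Purge B = 0.330×1039.6 = 343.07 kg/h.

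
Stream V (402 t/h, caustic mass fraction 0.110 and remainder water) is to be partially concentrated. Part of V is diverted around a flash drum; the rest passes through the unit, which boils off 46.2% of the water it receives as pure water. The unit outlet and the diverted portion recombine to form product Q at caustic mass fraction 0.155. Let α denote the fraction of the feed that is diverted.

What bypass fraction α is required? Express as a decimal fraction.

0.294

All 402×0.110 = 44.22 t/h of caustic reaches Q, so Q = 44.22/0.155 = 285.29 t/h and vapour = 116.71 t/h.
The evaporator receives (1−α)·402 of feed at 0.890 water and removes 0.462 of that water:
0.462×0.890×(1−α)×402 = 116.71
(1−α) = 116.71/165.29 = 0.7061;  α = 0.2939.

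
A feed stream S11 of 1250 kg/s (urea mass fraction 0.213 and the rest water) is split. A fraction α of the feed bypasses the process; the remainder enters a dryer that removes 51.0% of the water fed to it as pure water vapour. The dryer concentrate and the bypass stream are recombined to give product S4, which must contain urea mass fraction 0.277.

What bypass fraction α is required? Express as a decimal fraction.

All 1250×0.213 = 266.25 kg/s of urea reaches S4, so S4 = 266.25/0.277 = 961.19 kg/s and vapour = 288.81 kg/s.
The evaporator receives (1−α)·1250 of feed at 0.787 water and removes 0.510 of that water:
0.510×0.787×(1−α)×1250 = 288.81
(1−α) = 288.81/501.71 = 0.5756;  α = 0.4244.

0.424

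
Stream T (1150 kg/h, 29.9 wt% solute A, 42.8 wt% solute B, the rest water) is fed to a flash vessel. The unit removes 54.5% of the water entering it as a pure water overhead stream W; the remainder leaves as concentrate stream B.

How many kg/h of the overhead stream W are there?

water entering = 1150×0.273 = 313.95 kg/h; overhead removed = 0.545×313.95 = 171.1 kg/h.

171.1 kg/h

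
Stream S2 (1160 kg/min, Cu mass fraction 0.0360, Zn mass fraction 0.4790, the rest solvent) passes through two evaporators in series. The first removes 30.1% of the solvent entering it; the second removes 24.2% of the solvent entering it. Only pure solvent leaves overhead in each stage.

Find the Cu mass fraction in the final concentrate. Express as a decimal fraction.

solvent in feed = 1160×0.485 = 562.6 kg/min.
After stage 1: solvent left = (1−0.301)×562.6 = 393.26; stream total = 990.66 kg/min.
After stage 2: solvent left = (1−0.242)×393.26 = 298.09; final concentrate = 895.49 kg/min.
Cu fraction = 41.76/895.49 = 0.0466.

0.0466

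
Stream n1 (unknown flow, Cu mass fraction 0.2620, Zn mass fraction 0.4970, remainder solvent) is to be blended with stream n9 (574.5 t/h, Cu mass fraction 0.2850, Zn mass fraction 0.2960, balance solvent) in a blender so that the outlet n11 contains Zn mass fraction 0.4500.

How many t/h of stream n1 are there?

1882 t/h

Let n1 be the unknown flow. Total out = 574.5 + n1.
Zn balance: 170.05 + 0.497·n1 = 0.450·(574.5 + n1)
(0.497 − 0.450)·n1 = 0.450×574.5 − 170.05 = 88.473
n1 = 88.473 / 0.047 = 1882.4 t/h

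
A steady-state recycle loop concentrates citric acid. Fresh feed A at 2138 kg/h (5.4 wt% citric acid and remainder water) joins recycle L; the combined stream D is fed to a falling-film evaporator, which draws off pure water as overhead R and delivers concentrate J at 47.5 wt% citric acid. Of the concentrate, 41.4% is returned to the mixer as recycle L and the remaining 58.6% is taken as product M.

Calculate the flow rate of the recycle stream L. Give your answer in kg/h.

Overall citric acid balance (none leaves overhead): citric acid in fresh feed = citric acid in product, i.e. 2138×0.054 = (1−0.414)·J·0.475.
J = 115.45/(0.475×0.586) = 414.77 kg/h.
Recycle L = 0.414×414.77 = 171.72 kg/h.

171.7 kg/h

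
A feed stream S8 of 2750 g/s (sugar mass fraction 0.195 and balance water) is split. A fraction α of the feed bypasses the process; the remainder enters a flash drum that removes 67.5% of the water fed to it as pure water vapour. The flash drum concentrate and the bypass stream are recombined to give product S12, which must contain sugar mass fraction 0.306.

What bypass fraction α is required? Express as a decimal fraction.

All 2750×0.195 = 536.25 g/s of sugar reaches S12, so S12 = 536.25/0.306 = 1752.5 g/s and vapour = 997.55 g/s.
The evaporator receives (1−α)·2750 of feed at 0.805 water and removes 0.675 of that water:
0.675×0.805×(1−α)×2750 = 997.55
(1−α) = 997.55/1494.3 = 0.6676;  α = 0.3324.

0.332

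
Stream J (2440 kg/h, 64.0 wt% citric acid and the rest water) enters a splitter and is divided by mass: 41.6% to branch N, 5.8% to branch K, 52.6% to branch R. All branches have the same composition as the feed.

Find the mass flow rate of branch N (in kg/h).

1015 kg/h

Branch N flow = 0.416×2440 = 1015 kg/h.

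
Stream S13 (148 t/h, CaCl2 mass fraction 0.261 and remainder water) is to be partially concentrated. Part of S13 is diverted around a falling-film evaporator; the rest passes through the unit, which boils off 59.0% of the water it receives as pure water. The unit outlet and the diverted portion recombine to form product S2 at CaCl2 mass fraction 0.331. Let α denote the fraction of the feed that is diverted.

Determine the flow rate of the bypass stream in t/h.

76.21 t/h

All 148×0.261 = 38.628 t/h of CaCl2 reaches S2, so S2 = 38.628/0.331 = 116.7 t/h and vapour = 31.299 t/h.
The evaporator receives (1−α)·148 of feed at 0.739 water and removes 0.590 of that water:
0.590×0.739×(1−α)×148 = 31.299
(1−α) = 31.299/64.529 = 0.4850;  α = 0.5150.
Bypass flow = 0.5150×148 = 76.215 t/h.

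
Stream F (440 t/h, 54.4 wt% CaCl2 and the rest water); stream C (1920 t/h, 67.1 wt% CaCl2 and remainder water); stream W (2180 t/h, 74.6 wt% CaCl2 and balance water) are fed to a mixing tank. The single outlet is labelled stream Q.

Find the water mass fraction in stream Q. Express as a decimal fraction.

0.305

Total flow out = 440 + 1920 + 2180 = 4540 t/h.
water in = 440×0.456 + 1920×0.329 + 2180×0.254 = 1386 t/h.
water mass fraction in Q = 1386/4540 = 0.305.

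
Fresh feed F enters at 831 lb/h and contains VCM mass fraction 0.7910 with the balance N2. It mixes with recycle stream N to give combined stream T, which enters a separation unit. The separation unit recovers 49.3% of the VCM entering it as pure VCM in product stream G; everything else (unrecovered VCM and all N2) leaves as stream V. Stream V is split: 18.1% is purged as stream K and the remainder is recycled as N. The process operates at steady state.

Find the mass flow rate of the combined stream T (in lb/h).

2084 lb/h

N2 enters only via F and leaves only via the purge: 831×0.209 = 0.181×(N2 in V), and the separation unit passes all N2, so N2 in T = N2 in V = 959.55 lb/h.
VCM in T: m_A = 831×0.791 + (1−0.181)·(1−0.493)·m_A, so m_A = 657.32/0.5848 = 1124.1 lb/h.
T = 1124.1 + 959.55 = 2083.6 lb/h.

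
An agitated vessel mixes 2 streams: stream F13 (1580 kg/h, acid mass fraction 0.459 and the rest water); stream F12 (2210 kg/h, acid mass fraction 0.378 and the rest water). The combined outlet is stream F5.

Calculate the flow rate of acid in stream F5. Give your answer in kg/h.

acid out = acid in = 1580×0.459 + 2210×0.378 = 1560.6 kg/h.

1561 kg/h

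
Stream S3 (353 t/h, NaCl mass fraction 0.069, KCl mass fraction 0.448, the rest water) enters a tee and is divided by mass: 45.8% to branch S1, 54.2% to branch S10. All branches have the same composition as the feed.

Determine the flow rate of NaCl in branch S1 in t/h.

Branch S1 total = 0.458×353 = 161.67 t/h.
NaCl in S1 = 0.069×161.67 = 11.156 t/h.

11.16 t/h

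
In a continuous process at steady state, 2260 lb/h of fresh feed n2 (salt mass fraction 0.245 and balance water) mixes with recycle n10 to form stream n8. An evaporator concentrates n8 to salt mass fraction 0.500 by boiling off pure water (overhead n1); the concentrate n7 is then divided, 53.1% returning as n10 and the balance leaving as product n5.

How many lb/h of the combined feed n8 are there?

3514 lb/h

Overall salt balance (none leaves overhead): salt in fresh feed = salt in product, i.e. 2260×0.245 = (1−0.531)·n7·0.500.
n7 = 553.7/(0.500×0.469) = 2361.2 lb/h.
Recycle n10 = 0.531×2361.2 = 1253.8 lb/h.
Combined feed n8 = 2260 + 1253.8 = 3513.8 lb/h.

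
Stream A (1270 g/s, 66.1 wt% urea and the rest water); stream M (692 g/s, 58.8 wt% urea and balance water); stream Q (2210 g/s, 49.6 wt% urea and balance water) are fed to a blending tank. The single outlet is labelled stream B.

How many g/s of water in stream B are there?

1829 g/s

water out = water in = 1270×0.339 + 692×0.412 + 2210×0.504 = 1829.5 g/s.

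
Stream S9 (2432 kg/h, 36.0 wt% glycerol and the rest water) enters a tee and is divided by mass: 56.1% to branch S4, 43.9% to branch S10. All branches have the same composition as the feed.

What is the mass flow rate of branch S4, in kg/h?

Branch S4 flow = 0.561×2432 = 1364.4 kg/h.

1364 kg/h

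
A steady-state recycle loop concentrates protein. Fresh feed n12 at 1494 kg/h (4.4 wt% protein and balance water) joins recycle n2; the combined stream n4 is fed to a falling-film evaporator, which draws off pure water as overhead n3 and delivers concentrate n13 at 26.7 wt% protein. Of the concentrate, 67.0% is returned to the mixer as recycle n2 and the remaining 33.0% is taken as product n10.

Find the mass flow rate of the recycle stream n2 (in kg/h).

499.9 kg/h

Overall protein balance (none leaves overhead): protein in fresh feed = protein in product, i.e. 1494×0.044 = (1−0.670)·n13·0.267.
n13 = 65.736/(0.267×0.330) = 746.07 kg/h.
Recycle n2 = 0.670×746.07 = 499.87 kg/h.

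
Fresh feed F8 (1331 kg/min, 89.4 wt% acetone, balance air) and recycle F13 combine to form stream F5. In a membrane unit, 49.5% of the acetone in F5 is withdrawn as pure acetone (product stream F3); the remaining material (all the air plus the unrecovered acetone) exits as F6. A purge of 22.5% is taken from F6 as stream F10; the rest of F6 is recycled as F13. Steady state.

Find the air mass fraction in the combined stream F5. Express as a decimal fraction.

0.243

air enters only via F8 and leaves only via the purge: 1331×0.106 = 0.225×(air in F6), and the membrane unit passes all air, so air in F5 = air in F6 = 627.05 kg/min.
acetone in F5: m_A = 1331×0.894 + (1−0.225)·(1−0.495)·m_A, so m_A = 1189.9/0.6086 = 1955.1 kg/min.
F5 = 1955.1 + 627.05 = 2582.1 kg/min.
air fraction in F5 = 627.05/2582.1 = 0.243.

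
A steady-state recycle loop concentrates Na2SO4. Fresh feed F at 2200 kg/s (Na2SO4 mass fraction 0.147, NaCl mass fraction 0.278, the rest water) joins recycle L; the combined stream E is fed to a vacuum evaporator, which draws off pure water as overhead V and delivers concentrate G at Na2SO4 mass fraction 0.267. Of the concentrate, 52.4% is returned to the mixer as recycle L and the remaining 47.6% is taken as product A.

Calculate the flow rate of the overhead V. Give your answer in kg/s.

988.8 kg/s

Overall Na2SO4 balance (none leaves overhead): Na2SO4 in fresh feed = Na2SO4 in product, i.e. 2200×0.147 = (1−0.524)·G·0.267.
G = 323.4/(0.267×0.476) = 2544.6 kg/s.
Recycle L = 0.524×2544.6 = 1333.4 kg/s.
Combined feed E = 2200 + 1333.4 = 3533.4 kg/s.
Overhead V = E − G = 3533.4 − 2544.6 = 988.76 kg/s.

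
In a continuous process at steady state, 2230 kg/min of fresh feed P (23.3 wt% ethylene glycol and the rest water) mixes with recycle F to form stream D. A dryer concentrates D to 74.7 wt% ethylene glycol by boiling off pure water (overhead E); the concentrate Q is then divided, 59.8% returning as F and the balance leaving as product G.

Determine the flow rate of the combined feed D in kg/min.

Overall ethylene glycol balance (none leaves overhead): ethylene glycol in fresh feed = ethylene glycol in product, i.e. 2230×0.233 = (1−0.598)·Q·0.747.
Q = 519.59/(0.747×0.402) = 1730.3 kg/min.
Recycle F = 0.598×1730.3 = 1034.7 kg/min.
Combined feed D = 2230 + 1034.7 = 3264.7 kg/min.

3265 kg/min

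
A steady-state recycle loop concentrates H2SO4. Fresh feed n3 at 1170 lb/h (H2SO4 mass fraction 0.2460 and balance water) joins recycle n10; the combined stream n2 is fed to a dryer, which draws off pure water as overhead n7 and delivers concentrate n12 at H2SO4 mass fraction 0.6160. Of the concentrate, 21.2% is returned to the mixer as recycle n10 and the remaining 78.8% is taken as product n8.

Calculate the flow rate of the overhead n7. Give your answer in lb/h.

Overall H2SO4 balance (none leaves overhead): H2SO4 in fresh feed = H2SO4 in product, i.e. 1170×0.246 = (1−0.212)·n12·0.616.
n12 = 287.82/(0.616×0.788) = 592.94 lb/h.
Recycle n10 = 0.212×592.94 = 125.7 lb/h.
Combined feed n2 = 1170 + 125.7 = 1295.7 lb/h.
Overhead n7 = n2 − n12 = 1295.7 − 592.94 = 702.76 lb/h.

702.8 lb/h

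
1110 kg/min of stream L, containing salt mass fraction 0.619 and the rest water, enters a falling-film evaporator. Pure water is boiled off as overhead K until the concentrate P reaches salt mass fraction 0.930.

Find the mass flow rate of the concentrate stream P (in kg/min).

salt is conserved: 1110×0.619 = 687.09 kg/min all reports to the concentrate.
Concentrate = 687.09/(target fraction) = 738.81 kg/min.

738.8 kg/min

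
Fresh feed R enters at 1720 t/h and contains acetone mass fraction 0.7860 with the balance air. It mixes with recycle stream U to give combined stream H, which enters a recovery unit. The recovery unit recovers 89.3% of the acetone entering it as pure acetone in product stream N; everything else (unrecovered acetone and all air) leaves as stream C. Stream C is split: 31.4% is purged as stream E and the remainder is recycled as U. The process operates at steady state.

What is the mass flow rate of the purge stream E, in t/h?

air enters only via R and leaves only via the purge: 1720×0.214 = 0.314×(air in C), and the recovery unit passes all air, so air in H = air in C = 1172.2 t/h.
acetone in H: m_A = 1720×0.786 + (1−0.314)·(1−0.893)·m_A, so m_A = 1351.9/0.9266 = 1459 t/h.
C = (1−0.893)×1459 + 1172.2 = 1328.3 t/h.
Purge E = 0.314×1328.3 = 417.1 t/h.

417.1 t/h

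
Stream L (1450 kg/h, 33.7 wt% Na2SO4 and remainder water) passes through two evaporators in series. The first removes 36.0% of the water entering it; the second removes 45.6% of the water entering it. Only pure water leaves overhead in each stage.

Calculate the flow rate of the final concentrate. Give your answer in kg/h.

water in feed = 1450×0.663 = 961.35 kg/h.
After stage 1: water left = (1−0.360)×961.35 = 615.26; stream total = 1103.9 kg/h.
After stage 2: water left = (1−0.456)×615.26 = 334.7; final concentrate = 823.35 kg/h.

823.4 kg/h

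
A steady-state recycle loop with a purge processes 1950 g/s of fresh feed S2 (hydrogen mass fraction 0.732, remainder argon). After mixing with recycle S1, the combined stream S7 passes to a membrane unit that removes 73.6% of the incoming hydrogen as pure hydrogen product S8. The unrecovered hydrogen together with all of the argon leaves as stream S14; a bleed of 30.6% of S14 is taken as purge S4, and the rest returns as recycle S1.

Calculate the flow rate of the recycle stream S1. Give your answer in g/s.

argon enters only via S2 and leaves only via the purge: 1950×0.268 = 0.306×(argon in S14), and the membrane unit passes all argon, so argon in S7 = argon in S14 = 1707.8 g/s.
hydrogen in S7: m_A = 1950×0.732 + (1−0.306)·(1−0.736)·m_A, so m_A = 1427.4/0.8168 = 1747.6 g/s.
S14 = (1−0.736)×1747.6 + 1707.8 = 2169.2 g/s.
Recycle S1 = (1−0.306)×2169.2 = 1505.4 g/s.

1505 g/s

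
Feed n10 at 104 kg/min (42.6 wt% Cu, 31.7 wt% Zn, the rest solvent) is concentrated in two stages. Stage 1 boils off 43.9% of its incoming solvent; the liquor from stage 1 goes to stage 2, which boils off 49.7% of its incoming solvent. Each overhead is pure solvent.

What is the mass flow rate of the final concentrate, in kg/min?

solvent in feed = 104×0.257 = 26.728 kg/min.
After stage 1: solvent left = (1−0.439)×26.728 = 14.994; stream total = 92.266 kg/min.
After stage 2: solvent left = (1−0.497)×14.994 = 7.5422; final concentrate = 84.814 kg/min.

84.81 kg/min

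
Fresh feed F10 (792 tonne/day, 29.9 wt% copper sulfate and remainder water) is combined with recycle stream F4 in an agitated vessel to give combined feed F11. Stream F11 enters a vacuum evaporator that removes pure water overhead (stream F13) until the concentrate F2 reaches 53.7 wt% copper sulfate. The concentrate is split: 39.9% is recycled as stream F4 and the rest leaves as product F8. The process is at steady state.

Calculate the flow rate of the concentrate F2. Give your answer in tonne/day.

Overall copper sulfate balance (none leaves overhead): copper sulfate in fresh feed = copper sulfate in product, i.e. 792×0.299 = (1−0.399)·F2·0.537.
F2 = 236.81/(0.537×0.601) = 733.75 tonne/day.

733.7 tonne/day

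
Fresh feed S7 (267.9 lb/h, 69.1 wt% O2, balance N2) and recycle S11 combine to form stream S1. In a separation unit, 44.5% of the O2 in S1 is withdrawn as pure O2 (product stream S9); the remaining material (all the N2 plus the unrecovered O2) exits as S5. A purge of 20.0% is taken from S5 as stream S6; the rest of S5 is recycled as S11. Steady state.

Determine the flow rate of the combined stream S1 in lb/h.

N2 enters only via S7 and leaves only via the purge: 267.9×0.309 = 0.200×(N2 in S5), and the separation unit passes all N2, so N2 in S1 = N2 in S5 = 413.91 lb/h.
O2 in S1: m_A = 267.9×0.691 + (1−0.200)·(1−0.445)·m_A, so m_A = 185.12/0.5560 = 332.95 lb/h.
S1 = 332.95 + 413.91 = 746.85 lb/h.

746.9 lb/h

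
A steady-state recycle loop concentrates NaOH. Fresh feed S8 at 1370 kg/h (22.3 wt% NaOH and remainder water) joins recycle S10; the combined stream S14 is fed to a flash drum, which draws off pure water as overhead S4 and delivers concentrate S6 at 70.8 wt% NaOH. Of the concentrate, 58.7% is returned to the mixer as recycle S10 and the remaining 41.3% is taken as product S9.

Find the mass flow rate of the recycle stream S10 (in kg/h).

613.3 kg/h

Overall NaOH balance (none leaves overhead): NaOH in fresh feed = NaOH in product, i.e. 1370×0.223 = (1−0.587)·S6·0.708.
S6 = 305.51/(0.708×0.413) = 1044.8 kg/h.
Recycle S10 = 0.587×1044.8 = 613.31 kg/h.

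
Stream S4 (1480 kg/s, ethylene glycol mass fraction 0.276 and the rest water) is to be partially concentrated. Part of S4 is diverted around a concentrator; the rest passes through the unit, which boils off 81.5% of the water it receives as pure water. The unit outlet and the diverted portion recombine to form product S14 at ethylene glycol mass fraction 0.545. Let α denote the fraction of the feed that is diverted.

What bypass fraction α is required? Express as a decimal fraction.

All 1480×0.276 = 408.48 kg/s of ethylene glycol reaches S14, so S14 = 408.48/0.545 = 749.5 kg/s and vapour = 730.5 kg/s.
The evaporator receives (1−α)·1480 of feed at 0.724 water and removes 0.815 of that water:
0.815×0.724×(1−α)×1480 = 730.5
(1−α) = 730.5/873.29 = 0.8365;  α = 0.1635.

0.164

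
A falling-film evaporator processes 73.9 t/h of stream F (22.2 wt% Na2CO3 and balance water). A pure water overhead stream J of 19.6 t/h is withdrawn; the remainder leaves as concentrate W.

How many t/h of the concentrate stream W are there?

Concentrate = 73.9 − 19.6 = 54.3 t/h.

54.3 t/h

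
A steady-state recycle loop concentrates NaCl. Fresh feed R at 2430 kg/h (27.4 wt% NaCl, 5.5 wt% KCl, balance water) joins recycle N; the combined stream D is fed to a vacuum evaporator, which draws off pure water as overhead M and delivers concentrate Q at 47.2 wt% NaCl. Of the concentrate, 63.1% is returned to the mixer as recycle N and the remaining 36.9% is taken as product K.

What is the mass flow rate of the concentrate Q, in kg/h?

3823 kg/h

Overall NaCl balance (none leaves overhead): NaCl in fresh feed = NaCl in product, i.e. 2430×0.274 = (1−0.631)·Q·0.472.
Q = 665.82/(0.472×0.369) = 3822.9 kg/h.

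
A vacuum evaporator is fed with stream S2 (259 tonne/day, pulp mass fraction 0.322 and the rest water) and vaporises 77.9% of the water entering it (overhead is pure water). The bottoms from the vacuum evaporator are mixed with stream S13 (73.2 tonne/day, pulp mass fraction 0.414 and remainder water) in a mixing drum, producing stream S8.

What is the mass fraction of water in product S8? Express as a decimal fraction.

Vapour removed = 0.779×0.678×259 = 136.79 tonne/day; concentrate = 122.21 tonne/day.
water reaching the mixer = 38.808 (from concentrate) + 73.2×0.586 = 81.703 tonne/day.
Product flow = 122.21 + 73.2 = 195.41 tonne/day; water fraction = 0.418.

0.418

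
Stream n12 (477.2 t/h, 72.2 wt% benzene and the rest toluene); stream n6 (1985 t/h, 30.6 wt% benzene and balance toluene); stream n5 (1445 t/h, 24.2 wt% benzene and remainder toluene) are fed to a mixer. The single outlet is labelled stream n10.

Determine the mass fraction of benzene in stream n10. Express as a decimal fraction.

Total flow out = 477.2 + 1985 + 1445 = 3907.2 t/h.
benzene in = 477.2×0.722 + 1985×0.306 + 1445×0.242 = 1301.6 t/h.
benzene mass fraction in n10 = 1301.6/3907.2 = 0.333.

0.333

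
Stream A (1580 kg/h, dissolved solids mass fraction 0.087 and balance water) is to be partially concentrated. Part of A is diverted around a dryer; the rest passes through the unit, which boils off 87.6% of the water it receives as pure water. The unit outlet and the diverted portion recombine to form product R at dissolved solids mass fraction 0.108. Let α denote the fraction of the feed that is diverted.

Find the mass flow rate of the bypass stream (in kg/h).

1196 kg/h

All 1580×0.087 = 137.46 kg/h of dissolved solids reaches R, so R = 137.46/0.108 = 1272.8 kg/h and vapour = 307.22 kg/h.
The evaporator receives (1−α)·1580 of feed at 0.913 water and removes 0.876 of that water:
0.876×0.913×(1−α)×1580 = 307.22
(1−α) = 307.22/1263.7 = 0.2431;  α = 0.7569.
Bypass flow = 0.7569×1580 = 1195.9 kg/h.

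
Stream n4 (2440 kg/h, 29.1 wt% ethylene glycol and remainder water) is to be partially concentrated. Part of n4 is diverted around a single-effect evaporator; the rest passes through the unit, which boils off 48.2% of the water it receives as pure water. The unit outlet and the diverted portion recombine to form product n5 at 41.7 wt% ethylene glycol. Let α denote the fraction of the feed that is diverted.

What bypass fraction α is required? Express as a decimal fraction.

0.116

All 2440×0.291 = 710.04 kg/h of ethylene glycol reaches n5, so n5 = 710.04/0.417 = 1702.7 kg/h and vapour = 737.27 kg/h.
The evaporator receives (1−α)·2440 of feed at 0.709 water and removes 0.482 of that water:
0.482×0.709×(1−α)×2440 = 737.27
(1−α) = 737.27/833.84 = 0.8842;  α = 0.1158.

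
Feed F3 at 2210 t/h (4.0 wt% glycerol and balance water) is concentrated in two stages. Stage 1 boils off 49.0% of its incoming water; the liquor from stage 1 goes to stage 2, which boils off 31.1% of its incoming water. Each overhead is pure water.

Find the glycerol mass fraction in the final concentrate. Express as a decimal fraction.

0.106

water in feed = 2210×0.960 = 2121.6 t/h.
After stage 1: water left = (1−0.490)×2121.6 = 1082; stream total = 1170.4 t/h.
After stage 2: water left = (1−0.311)×1082 = 745.51; final concentrate = 833.91 t/h.
glycerol fraction = 88.4/833.91 = 0.106.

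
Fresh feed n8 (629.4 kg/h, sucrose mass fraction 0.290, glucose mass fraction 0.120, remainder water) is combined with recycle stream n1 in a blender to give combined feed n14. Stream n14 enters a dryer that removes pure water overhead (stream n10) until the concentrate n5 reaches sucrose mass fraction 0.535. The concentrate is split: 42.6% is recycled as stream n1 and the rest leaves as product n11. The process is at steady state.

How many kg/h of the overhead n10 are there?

Overall sucrose balance (none leaves overhead): sucrose in fresh feed = sucrose in product, i.e. 629.4×0.290 = (1−0.426)·n5·0.535.
n5 = 182.53/(0.535×0.574) = 594.37 kg/h.
Recycle n1 = 0.426×594.37 = 253.2 kg/h.
Combined feed n14 = 629.4 + 253.2 = 882.6 kg/h.
Overhead n10 = n14 − n5 = 882.6 − 594.37 = 288.23 kg/h.

288.2 kg/h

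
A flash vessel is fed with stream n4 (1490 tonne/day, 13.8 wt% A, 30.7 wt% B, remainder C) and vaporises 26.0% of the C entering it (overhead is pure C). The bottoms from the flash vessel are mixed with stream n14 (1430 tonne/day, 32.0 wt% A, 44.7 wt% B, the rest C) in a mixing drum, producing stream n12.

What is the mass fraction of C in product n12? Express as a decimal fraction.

Vapour removed = 0.260×0.555×1490 = 215.01 tonne/day; concentrate = 1275 tonne/day.
C reaching the mixer = 611.94 (from concentrate) + 1430×0.233 = 945.13 tonne/day.
Product flow = 1275 + 1430 = 2705 tonne/day; C fraction = 0.3494.

0.3494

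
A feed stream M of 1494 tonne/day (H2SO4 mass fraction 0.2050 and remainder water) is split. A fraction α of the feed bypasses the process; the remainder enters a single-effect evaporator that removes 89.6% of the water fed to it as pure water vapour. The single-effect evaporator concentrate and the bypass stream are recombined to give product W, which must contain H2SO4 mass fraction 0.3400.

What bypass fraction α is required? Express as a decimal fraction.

0.443

All 1494×0.205 = 306.27 tonne/day of H2SO4 reaches W, so W = 306.27/0.340 = 900.79 tonne/day and vapour = 593.21 tonne/day.
The evaporator receives (1−α)·1494 of feed at 0.795 water and removes 0.896 of that water:
0.896×0.795×(1−α)×1494 = 593.21
(1−α) = 593.21/1064.2 = 0.5574;  α = 0.4426.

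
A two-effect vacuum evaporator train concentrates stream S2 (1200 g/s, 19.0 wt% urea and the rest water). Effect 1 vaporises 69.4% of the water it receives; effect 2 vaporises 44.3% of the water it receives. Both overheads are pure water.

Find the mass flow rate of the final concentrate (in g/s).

water in feed = 1200×0.810 = 972 g/s.
After stage 1: water left = (1−0.694)×972 = 297.43; stream total = 525.43 g/s.
After stage 2: water left = (1−0.443)×297.43 = 165.67; final concentrate = 393.67 g/s.

393.7 g/s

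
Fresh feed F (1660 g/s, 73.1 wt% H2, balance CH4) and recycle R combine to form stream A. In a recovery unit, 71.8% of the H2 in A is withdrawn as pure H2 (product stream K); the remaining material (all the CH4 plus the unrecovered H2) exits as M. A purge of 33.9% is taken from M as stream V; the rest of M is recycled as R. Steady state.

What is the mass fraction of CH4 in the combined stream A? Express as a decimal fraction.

CH4 enters only via F and leaves only via the purge: 1660×0.269 = 0.339×(CH4 in M), and the recovery unit passes all CH4, so CH4 in A = CH4 in M = 1317.2 g/s.
H2 in A: m_A = 1660×0.731 + (1−0.339)·(1−0.718)·m_A, so m_A = 1213.5/0.8136 = 1491.5 g/s.
A = 1491.5 + 1317.2 = 2808.7 g/s.
CH4 fraction in A = 1317.2/2808.7 = 0.4690.

0.4690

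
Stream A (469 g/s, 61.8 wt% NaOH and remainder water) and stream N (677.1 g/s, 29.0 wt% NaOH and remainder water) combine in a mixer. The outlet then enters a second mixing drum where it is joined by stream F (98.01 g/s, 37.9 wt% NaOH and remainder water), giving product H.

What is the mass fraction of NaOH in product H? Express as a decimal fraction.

Overall, product flow = 1244.1 g/s.
NaOH in = 469×0.618 + 677.1×0.290 + 98.01×0.379 = 523.35 g/s.
NaOH fraction in H = 0.421.

0.421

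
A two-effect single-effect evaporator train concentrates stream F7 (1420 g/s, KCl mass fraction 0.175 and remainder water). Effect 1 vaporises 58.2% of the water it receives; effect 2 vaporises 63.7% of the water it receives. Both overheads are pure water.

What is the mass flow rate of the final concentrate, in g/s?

water in feed = 1420×0.825 = 1171.5 g/s.
After stage 1: water left = (1−0.582)×1171.5 = 489.69; stream total = 738.19 g/s.
After stage 2: water left = (1−0.637)×489.69 = 177.76; final concentrate = 426.26 g/s.

426.3 g/s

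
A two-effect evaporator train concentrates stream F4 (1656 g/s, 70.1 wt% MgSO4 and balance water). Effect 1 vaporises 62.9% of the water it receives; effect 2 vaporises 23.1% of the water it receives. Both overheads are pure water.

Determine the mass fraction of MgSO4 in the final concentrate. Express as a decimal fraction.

water in feed = 1656×0.299 = 495.14 g/s.
After stage 1: water left = (1−0.629)×495.14 = 183.7; stream total = 1344.6 g/s.
After stage 2: water left = (1−0.231)×183.7 = 141.26; final concentrate = 1302.1 g/s.
MgSO4 fraction = 1160.9/1302.1 = 0.892.

0.892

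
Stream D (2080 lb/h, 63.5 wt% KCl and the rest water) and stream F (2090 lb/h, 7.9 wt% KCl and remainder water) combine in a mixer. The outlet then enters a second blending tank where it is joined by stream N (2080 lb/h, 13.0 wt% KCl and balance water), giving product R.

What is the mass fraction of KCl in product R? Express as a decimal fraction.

0.2810

Overall, product flow = 6250 lb/h.
KCl in = 2080×0.635 + 2090×0.079 + 2080×0.130 = 1756.3 lb/h.
KCl fraction in R = 0.2810.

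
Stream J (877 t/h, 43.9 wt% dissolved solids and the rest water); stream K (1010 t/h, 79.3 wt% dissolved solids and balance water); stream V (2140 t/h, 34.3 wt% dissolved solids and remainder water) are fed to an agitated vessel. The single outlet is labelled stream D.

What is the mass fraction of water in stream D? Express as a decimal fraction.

0.523

Total flow out = 877 + 1010 + 2140 = 4027 t/h.
water in = 877×0.561 + 1010×0.207 + 2140×0.657 = 2107 t/h.
water mass fraction in D = 2107/4027 = 0.523.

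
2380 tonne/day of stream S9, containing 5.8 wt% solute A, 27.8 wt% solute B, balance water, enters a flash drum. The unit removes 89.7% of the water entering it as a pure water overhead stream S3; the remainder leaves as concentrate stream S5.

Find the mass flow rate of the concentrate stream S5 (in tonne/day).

water entering = 2380×0.664 = 1580.3 tonne/day; overhead removed = 0.897×1580.3 = 1417.5 tonne/day.
Concentrate = 2380 − 1417.5 = 962.45 tonne/day.

962.5 tonne/day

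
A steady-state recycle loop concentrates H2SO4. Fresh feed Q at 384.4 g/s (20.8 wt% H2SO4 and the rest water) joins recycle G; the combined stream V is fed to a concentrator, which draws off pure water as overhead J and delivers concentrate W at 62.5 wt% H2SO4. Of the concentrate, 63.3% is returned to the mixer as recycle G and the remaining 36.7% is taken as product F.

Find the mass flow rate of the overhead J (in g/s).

256.5 g/s

Overall H2SO4 balance (none leaves overhead): H2SO4 in fresh feed = H2SO4 in product, i.e. 384.4×0.208 = (1−0.633)·W·0.625.
W = 79.955/(0.625×0.367) = 348.58 g/s.
Recycle G = 0.633×348.58 = 220.65 g/s.
Combined feed V = 384.4 + 220.65 = 605.05 g/s.
Overhead J = V − W = 605.05 − 348.58 = 256.47 g/s.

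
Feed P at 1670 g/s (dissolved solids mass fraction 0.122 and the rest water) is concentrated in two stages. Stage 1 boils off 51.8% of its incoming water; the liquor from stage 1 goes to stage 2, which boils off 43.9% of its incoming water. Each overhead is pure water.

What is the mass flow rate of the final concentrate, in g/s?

600.2 g/s

water in feed = 1670×0.878 = 1466.3 g/s.
After stage 1: water left = (1−0.518)×1466.3 = 706.74; stream total = 910.48 g/s.
After stage 2: water left = (1−0.439)×706.74 = 396.48; final concentrate = 600.22 g/s.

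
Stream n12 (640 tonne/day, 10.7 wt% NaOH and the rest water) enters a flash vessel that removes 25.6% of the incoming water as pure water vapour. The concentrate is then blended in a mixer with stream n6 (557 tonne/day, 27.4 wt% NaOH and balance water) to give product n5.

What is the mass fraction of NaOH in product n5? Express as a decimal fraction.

Vapour removed = 0.256×0.893×640 = 146.31 tonne/day; concentrate = 493.69 tonne/day.
NaOH reaching the mixer = 68.48 (from concentrate) + 557×0.274 = 221.1 tonne/day.
Product flow = 493.69 + 557 = 1050.7 tonne/day; NaOH fraction = 0.210.

0.210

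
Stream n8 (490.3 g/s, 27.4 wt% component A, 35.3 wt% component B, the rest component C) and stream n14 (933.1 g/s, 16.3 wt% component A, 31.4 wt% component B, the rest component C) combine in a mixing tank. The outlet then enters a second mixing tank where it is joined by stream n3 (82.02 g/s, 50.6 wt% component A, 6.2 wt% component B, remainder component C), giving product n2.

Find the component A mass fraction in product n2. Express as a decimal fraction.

Overall, product flow = 1505.4 g/s.
component A in = 490.3×0.274 + 933.1×0.163 + 82.02×0.506 = 327.94 g/s.
component A fraction in n2 = 0.218.

0.218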